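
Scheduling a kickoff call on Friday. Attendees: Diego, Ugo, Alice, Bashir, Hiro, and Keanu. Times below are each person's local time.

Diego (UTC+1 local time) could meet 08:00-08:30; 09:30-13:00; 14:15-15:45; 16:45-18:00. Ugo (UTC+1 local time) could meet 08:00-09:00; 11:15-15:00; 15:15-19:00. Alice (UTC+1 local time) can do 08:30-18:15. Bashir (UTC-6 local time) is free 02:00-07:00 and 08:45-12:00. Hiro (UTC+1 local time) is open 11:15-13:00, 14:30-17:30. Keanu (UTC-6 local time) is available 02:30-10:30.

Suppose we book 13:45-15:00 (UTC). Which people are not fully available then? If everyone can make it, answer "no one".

Bashir, Diego, Ugo

Diego in UTC: 07:00-07:30, 08:30-12:00, 13:15-14:45, 15:45-17:00 (subtract 1h to convert from UTC+1).
Ugo in UTC: 07:00-08:00, 10:15-14:00, 14:15-18:00 (subtract 1h to convert from UTC+1).
Alice in UTC: 07:30-17:15 (subtract 1h to convert from UTC+1).
Bashir in UTC: 08:00-13:00, 14:45-18:00 (add 6h to convert from UTC-6).
Hiro in UTC: 10:15-12:00, 13:30-16:30 (subtract 1h to convert from UTC+1).
Keanu in UTC: 08:30-16:30 (add 6h to convert from UTC-6).
Diego: not fully free for 13:45-15:00. Ugo: not fully free for 13:45-15:00. Alice: free for 13:45-15:00. Bashir: not fully free for 13:45-15:00. Hiro: free for 13:45-15:00. Keanu: free for 13:45-15:00.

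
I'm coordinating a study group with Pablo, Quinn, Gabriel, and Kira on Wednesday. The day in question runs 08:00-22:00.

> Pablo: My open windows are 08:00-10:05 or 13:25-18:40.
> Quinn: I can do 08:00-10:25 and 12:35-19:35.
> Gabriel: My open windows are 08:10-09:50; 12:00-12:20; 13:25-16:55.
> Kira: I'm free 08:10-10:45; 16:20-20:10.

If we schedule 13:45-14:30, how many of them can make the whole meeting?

Pablo, Quinn, and Gabriel can make the full 13:45-14:30 slot — that's 3.

3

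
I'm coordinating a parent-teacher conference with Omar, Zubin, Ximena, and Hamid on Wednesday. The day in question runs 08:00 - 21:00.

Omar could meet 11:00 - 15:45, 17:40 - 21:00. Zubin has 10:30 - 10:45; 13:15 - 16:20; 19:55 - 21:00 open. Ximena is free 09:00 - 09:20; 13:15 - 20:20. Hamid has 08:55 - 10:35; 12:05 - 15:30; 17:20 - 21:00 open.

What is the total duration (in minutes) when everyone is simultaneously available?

160

Omar ∩ Zubin: 13:15-15:45, 19:55-21:00.
Omar ∩ Zubin ∩ Ximena: 13:15-15:45, 19:55-20:20.
Omar ∩ Zubin ∩ Ximena ∩ Hamid: 13:15-15:30, 19:55-20:20.
Summing the common windows: 135 + 25 = 160 minutes.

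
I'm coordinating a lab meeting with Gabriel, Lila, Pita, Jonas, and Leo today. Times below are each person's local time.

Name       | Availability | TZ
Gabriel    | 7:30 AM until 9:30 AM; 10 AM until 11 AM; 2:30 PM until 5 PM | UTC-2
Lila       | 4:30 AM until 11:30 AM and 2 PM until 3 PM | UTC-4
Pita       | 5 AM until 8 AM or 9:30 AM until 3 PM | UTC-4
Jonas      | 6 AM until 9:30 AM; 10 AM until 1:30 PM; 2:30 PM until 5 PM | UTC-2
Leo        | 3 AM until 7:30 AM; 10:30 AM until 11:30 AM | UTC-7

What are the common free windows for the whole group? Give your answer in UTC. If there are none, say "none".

Gabriel in UTC: 09:30-11:30, 12:00-13:00, 16:30-19:00 (add 2h to convert from UTC-2).
Lila in UTC: 08:30-15:30, 18:00-19:00 (add 4h to convert from UTC-4).
Pita in UTC: 09:00-12:00, 13:30-19:00 (add 4h to convert from UTC-4).
Jonas in UTC: 08:00-11:30, 12:00-15:30, 16:30-19:00 (add 2h to convert from UTC-2).
Leo in UTC: 10:00-14:30, 17:30-18:30 (add 7h to convert from UTC-7).
Gabriel ∩ Lila: 09:30-11:30, 12:00-13:00, 18:00-19:00.
Gabriel ∩ Lila ∩ Pita: 09:30-11:30, 18:00-19:00.
Gabriel ∩ Lila ∩ Pita ∩ Jonas: 09:30-11:30, 18:00-19:00.
Gabriel ∩ Lila ∩ Pita ∩ Jonas ∩ Leo: 10:00-11:30, 18:00-18:30.

10:00-11:30, 18:00-18:30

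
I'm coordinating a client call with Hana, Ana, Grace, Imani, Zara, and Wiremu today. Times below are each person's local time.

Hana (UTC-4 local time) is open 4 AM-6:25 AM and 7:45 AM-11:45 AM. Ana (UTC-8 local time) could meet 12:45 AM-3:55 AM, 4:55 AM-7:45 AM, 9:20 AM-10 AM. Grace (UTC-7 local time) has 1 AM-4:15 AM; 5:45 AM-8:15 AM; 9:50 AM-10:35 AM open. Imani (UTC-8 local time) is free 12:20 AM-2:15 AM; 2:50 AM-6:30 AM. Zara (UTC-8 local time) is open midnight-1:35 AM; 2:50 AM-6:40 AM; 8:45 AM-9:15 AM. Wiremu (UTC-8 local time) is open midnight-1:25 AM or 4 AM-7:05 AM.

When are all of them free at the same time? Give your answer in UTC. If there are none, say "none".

08:45-09:25, 12:55-14:30

Hana in UTC: 08:00-10:25, 11:45-15:45 (add 4h to convert from UTC-4).
Ana in UTC: 08:45-11:55, 12:55-15:45, 17:20-18:00 (add 8h to convert from UTC-8).
Grace in UTC: 08:00-11:15, 12:45-15:15, 16:50-17:35 (add 7h to convert from UTC-7).
Imani in UTC: 08:20-10:15, 10:50-14:30 (add 8h to convert from UTC-8).
Zara in UTC: 08:00-09:35, 10:50-14:40, 16:45-17:15 (add 8h to convert from UTC-8).
Wiremu in UTC: 08:00-09:25, 12:00-15:05 (add 8h to convert from UTC-8).
Hana ∩ Ana: 08:45-10:25, 11:45-11:55, 12:55-15:45.
Hana ∩ Ana ∩ Grace: 08:45-10:25, 12:55-15:15.
Hana ∩ Ana ∩ Grace ∩ Imani: 08:45-10:15, 12:55-14:30.
Hana ∩ Ana ∩ Grace ∩ Imani ∩ Zara: 08:45-09:35, 12:55-14:30.
Hana ∩ Ana ∩ Grace ∩ Imani ∩ Zara ∩ Wiremu: 08:45-09:25, 12:55-14:30.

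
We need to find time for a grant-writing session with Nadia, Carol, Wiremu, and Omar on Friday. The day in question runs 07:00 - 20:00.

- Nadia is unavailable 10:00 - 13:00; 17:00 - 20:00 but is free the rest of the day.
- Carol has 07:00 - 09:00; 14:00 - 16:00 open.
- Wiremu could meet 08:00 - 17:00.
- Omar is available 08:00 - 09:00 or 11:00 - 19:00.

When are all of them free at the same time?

Nadia free: 07:00-10:00, 13:00-17:00 (invert busy blocks within the working day).
Carol free: 07:00-09:00, 14:00-16:00.
Wiremu free: 08:00-17:00.
Omar free: 08:00-09:00, 11:00-19:00.
Nadia ∩ Carol: 07:00-09:00, 14:00-16:00.
Nadia ∩ Carol ∩ Wiremu: 08:00-09:00, 14:00-16:00.
Nadia ∩ Carol ∩ Wiremu ∩ Omar: 08:00-09:00, 14:00-16:00.
Those are the intersection windows.

08:00-09:00, 14:00-16:00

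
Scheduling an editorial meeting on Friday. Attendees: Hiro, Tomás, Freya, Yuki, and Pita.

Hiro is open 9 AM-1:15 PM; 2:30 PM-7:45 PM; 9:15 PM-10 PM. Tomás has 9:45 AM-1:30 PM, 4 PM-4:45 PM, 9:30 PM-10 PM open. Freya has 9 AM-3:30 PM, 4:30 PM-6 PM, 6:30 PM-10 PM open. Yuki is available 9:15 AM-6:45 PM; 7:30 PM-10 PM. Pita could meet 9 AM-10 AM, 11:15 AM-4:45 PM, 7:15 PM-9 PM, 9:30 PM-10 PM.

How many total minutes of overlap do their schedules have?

180

Hiro ∩ Tomás: 09:45-13:15, 16:00-16:45, 21:30-22:00.
Hiro ∩ Tomás ∩ Freya: 09:45-13:15, 16:30-16:45, 21:30-22:00.
Hiro ∩ Tomás ∩ Freya ∩ Yuki: 09:45-13:15, 16:30-16:45, 21:30-22:00.
Hiro ∩ Tomás ∩ Freya ∩ Yuki ∩ Pita: 09:45-10:00, 11:15-13:15, 16:30-16:45, 21:30-22:00.
So the common availability across everyone is 09:45-10:00, 11:15-13:15, 16:30-16:45, 21:30-22:00.
Summing the common windows: 15 + 120 + 15 + 30 = 180 minutes.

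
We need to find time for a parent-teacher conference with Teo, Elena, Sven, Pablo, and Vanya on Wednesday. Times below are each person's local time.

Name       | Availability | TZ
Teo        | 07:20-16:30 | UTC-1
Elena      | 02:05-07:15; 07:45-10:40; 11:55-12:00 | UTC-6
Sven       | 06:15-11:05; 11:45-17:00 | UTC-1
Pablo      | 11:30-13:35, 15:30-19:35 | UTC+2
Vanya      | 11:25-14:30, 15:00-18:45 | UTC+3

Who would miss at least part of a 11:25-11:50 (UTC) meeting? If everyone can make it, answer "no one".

Teo in UTC: 08:20-17:30 (add 1h to convert from UTC-1).
Elena in UTC: 08:05-13:15, 13:45-16:40, 17:55-18:00 (add 6h to convert from UTC-6).
Sven in UTC: 07:15-12:05, 12:45-18:00 (add 1h to convert from UTC-1).
Pablo in UTC: 09:30-11:35, 13:30-17:35 (subtract 2h to convert from UTC+2).
Vanya in UTC: 08:25-11:30, 12:00-15:45 (subtract 3h to convert from UTC+3).
Teo: free for 11:25-11:50. Elena: free for 11:25-11:50. Sven: free for 11:25-11:50. Pablo: not fully free for 11:25-11:50. Vanya: not fully free for 11:25-11:50.

Pablo, Vanya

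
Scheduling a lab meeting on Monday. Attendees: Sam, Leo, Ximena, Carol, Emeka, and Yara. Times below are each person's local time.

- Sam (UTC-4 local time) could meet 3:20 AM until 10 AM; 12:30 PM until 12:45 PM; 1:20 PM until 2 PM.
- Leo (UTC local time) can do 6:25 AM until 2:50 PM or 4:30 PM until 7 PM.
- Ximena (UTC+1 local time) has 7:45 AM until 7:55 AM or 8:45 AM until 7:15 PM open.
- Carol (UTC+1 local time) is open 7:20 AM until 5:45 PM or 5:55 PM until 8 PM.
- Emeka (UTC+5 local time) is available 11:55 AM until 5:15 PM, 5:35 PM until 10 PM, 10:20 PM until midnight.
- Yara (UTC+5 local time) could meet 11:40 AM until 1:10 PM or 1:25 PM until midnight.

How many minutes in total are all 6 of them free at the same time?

Sam in UTC: 07:20-14:00, 16:30-16:45, 17:20-18:00 (add 4h to convert from UTC-4).
Leo in UTC: 06:25-14:50, 16:30-19:00.
Ximena in UTC: 06:45-06:55, 07:45-18:15 (subtract 1h to convert from UTC+1).
Carol in UTC: 06:20-16:45, 16:55-19:00 (subtract 1h to convert from UTC+1).
Emeka in UTC: 06:55-12:15, 12:35-17:00, 17:20-19:00 (subtract 5h to convert from UTC+5).
Yara in UTC: 06:40-08:10, 08:25-19:00 (subtract 5h to convert from UTC+5).
Sam ∩ Leo: 07:20-14:00, 16:30-16:45, 17:20-18:00.
Sam ∩ Leo ∩ Ximena: 07:45-14:00, 16:30-16:45, 17:20-18:00.
Sam ∩ Leo ∩ Ximena ∩ Carol: 07:45-14:00, 16:30-16:45, 17:20-18:00.
Sam ∩ Leo ∩ Ximena ∩ Carol ∩ Emeka: 07:45-12:15, 12:35-14:00, 16:30-16:45, 17:20-18:00.
Sam ∩ Leo ∩ Ximena ∩ Carol ∩ Emeka ∩ Yara: 07:45-08:10, 08:25-12:15, 12:35-14:00, 16:30-16:45, 17:20-18:00.
So the common availability across everyone is 07:45-08:10, 08:25-12:15, 12:35-14:00, 16:30-16:45, 17:20-18:00.
Summing the common windows: 25 + 230 + 85 + 15 + 40 = 395 minutes.

395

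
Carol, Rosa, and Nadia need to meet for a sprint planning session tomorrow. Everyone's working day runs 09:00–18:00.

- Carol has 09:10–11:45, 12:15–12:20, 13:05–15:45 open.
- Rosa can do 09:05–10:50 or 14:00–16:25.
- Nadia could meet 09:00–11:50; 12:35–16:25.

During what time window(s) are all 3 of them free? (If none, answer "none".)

Carol ∩ Rosa: 09:10-10:50, 14:00-15:45.
Carol ∩ Rosa ∩ Nadia: 09:10-10:50, 14:00-15:45.
So the common availability across everyone is 09:10-10:50, 14:00-15:45.

09:10-10:50, 14:00-15:45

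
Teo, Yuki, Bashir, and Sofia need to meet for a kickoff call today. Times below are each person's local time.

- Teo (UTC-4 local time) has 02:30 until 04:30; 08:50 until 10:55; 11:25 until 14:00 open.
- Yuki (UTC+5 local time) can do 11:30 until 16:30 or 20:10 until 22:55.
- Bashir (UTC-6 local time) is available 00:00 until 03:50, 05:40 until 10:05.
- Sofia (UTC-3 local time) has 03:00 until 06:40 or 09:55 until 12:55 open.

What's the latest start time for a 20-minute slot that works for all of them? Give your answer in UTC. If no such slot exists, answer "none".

15:35

Teo in UTC: 06:30-08:30, 12:50-14:55, 15:25-18:00 (add 4h to convert from UTC-4).
Yuki in UTC: 06:30-11:30, 15:10-17:55 (subtract 5h to convert from UTC+5).
Bashir in UTC: 06:00-09:50, 11:40-16:05 (add 6h to convert from UTC-6).
Sofia in UTC: 06:00-09:40, 12:55-15:55 (add 3h to convert from UTC-3).
Teo ∩ Yuki: 06:30-08:30, 15:25-17:55.
Teo ∩ Yuki ∩ Bashir: 06:30-08:30, 15:25-16:05.
Teo ∩ Yuki ∩ Bashir ∩ Sofia: 06:30-08:30, 15:25-15:55.
Those are the intersection windows.
The last common window of at least 20 minutes is 15:25-15:55; a 20-minute meeting can start as late as 15:35 and still end by 15:55.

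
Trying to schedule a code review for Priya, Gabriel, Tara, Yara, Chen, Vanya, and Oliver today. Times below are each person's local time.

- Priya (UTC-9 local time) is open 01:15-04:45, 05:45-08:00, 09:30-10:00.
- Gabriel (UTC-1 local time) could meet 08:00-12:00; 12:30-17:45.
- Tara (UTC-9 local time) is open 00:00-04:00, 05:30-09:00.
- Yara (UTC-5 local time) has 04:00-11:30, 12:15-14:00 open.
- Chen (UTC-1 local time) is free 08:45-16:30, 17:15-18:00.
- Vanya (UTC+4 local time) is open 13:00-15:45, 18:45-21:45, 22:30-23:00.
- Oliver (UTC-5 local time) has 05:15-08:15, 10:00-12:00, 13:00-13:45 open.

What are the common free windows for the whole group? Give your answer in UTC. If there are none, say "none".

Priya in UTC: 10:15-13:45, 14:45-17:00, 18:30-19:00 (add 9h to convert from UTC-9).
Gabriel in UTC: 09:00-13:00, 13:30-18:45 (add 1h to convert from UTC-1).
Tara in UTC: 09:00-13:00, 14:30-18:00 (add 9h to convert from UTC-9).
Yara in UTC: 09:00-16:30, 17:15-19:00 (add 5h to convert from UTC-5).
Chen in UTC: 09:45-17:30, 18:15-19:00 (add 1h to convert from UTC-1).
Vanya in UTC: 09:00-11:45, 14:45-17:45, 18:30-19:00 (subtract 4h to convert from UTC+4).
Oliver in UTC: 10:15-13:15, 15:00-17:00, 18:00-18:45 (add 5h to convert from UTC-5).
Priya ∩ Gabriel: 10:15-13:00, 13:30-13:45, 14:45-17:00, 18:30-18:45.
Priya ∩ Gabriel ∩ Tara: 10:15-13:00, 14:45-17:00.
Priya ∩ Gabriel ∩ Tara ∩ Yara: 10:15-13:00, 14:45-16:30.
Priya ∩ Gabriel ∩ Tara ∩ Yara ∩ Chen: 10:15-13:00, 14:45-16:30.
Priya ∩ Gabriel ∩ Tara ∩ Yara ∩ Chen ∩ Vanya: 10:15-11:45, 14:45-16:30.
Priya ∩ Gabriel ∩ Tara ∩ Yara ∩ Chen ∩ Vanya ∩ Oliver: 10:15-11:45, 15:00-16:30.

10:15-11:45, 15:00-16:30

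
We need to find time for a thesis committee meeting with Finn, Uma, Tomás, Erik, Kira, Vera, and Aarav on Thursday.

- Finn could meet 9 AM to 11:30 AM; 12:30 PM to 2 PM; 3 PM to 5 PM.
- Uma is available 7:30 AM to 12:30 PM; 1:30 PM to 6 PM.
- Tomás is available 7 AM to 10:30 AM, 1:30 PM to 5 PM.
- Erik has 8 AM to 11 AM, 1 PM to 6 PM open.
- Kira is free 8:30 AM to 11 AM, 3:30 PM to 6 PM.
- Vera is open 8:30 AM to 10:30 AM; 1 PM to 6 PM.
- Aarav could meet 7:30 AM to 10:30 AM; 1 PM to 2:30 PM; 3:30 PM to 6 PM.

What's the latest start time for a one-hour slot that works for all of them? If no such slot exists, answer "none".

16:00

Finn ∩ Uma: 09:00-11:30, 13:30-14:00, 15:00-17:00.
Finn ∩ Uma ∩ Tomás: 09:00-10:30, 13:30-14:00, 15:00-17:00.
Finn ∩ Uma ∩ Tomás ∩ Erik: 09:00-10:30, 13:30-14:00, 15:00-17:00.
Finn ∩ Uma ∩ Tomás ∩ Erik ∩ Kira: 09:00-10:30, 15:30-17:00.
Finn ∩ Uma ∩ Tomás ∩ Erik ∩ Kira ∩ Vera: 09:00-10:30, 15:30-17:00.
Finn ∩ Uma ∩ Tomás ∩ Erik ∩ Kira ∩ Vera ∩ Aarav: 09:00-10:30, 15:30-17:00.
The last common window of at least 60 minutes is 15:30-17:00; a 60-minute meeting can start as late as 16:00 and still end by 17:00.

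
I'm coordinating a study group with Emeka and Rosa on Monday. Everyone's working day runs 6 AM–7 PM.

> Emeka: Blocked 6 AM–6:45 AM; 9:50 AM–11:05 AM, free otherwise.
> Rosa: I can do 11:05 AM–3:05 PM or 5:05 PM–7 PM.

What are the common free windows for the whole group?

Emeka free: 06:45-09:50, 11:05-19:00 (invert busy blocks within the working day).
Rosa free: 11:05-15:05, 17:05-19:00.
Emeka ∩ Rosa: 11:05-15:05, 17:05-19:00.
So the common availability across everyone is 11:05-15:05, 17:05-19:00.

11:05-15:05, 17:05-19:00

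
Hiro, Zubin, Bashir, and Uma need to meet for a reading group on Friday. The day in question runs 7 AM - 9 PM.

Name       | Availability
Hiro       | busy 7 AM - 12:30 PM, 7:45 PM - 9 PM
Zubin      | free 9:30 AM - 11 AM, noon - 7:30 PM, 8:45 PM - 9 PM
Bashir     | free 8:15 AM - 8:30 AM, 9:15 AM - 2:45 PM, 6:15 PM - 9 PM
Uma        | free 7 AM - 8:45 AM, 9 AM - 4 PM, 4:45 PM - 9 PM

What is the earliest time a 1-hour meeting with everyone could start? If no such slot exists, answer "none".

12:30

Hiro free: 12:30-19:45 (invert busy blocks within the working day).
Zubin free: 09:30-11:00, 12:00-19:30, 20:45-21:00.
Bashir free: 08:15-08:30, 09:15-14:45, 18:15-21:00.
Uma free: 07:00-08:45, 09:00-16:00, 16:45-21:00.
Hiro ∩ Zubin: 12:30-19:30.
Hiro ∩ Zubin ∩ Bashir: 12:30-14:45, 18:15-19:30.
Hiro ∩ Zubin ∩ Bashir ∩ Uma: 12:30-14:45, 18:15-19:30.
The first common window of at least 60 minutes is 12:30-14:45, so the earliest start is 12:30.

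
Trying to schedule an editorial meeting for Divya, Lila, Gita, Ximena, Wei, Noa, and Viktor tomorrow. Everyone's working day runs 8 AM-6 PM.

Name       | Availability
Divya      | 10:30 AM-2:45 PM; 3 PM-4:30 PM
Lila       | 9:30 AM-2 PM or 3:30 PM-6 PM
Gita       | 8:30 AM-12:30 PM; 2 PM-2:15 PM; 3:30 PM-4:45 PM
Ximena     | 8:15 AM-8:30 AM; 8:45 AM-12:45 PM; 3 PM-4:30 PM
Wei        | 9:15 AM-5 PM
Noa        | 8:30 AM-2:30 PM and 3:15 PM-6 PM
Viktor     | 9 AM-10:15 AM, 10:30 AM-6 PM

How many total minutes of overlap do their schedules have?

Divya ∩ Lila: 10:30-14:00, 15:30-16:30.
Divya ∩ Lila ∩ Gita: 10:30-12:30, 15:30-16:30.
Divya ∩ Lila ∩ Gita ∩ Ximena: 10:30-12:30, 15:30-16:30.
Divya ∩ Lila ∩ Gita ∩ Ximena ∩ Wei: 10:30-12:30, 15:30-16:30.
Divya ∩ Lila ∩ Gita ∩ Ximena ∩ Wei ∩ Noa: 10:30-12:30, 15:30-16:30.
Divya ∩ Lila ∩ Gita ∩ Ximena ∩ Wei ∩ Noa ∩ Viktor: 10:30-12:30, 15:30-16:30.
Those are the intersection windows.
Summing the common windows: 120 + 60 = 180 minutes.

180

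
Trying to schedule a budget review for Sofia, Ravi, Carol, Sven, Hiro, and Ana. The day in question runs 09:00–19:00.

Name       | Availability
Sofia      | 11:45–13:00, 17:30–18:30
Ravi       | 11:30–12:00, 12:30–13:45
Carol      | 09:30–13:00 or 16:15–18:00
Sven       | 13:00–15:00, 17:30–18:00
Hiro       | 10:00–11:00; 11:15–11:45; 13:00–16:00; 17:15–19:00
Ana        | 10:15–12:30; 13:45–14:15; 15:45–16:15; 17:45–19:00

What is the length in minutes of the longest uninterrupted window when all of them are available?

Sofia ∩ Ravi: 11:45-12:00, 12:30-13:00.
Sofia ∩ Ravi ∩ Carol: 11:45-12:00, 12:30-13:00.
Sofia ∩ Ravi ∩ Carol ∩ Sven: ∅.
Sofia ∩ Ravi ∩ Carol ∩ Sven ∩ Hiro: ∅.
Sofia ∩ Ravi ∩ Carol ∩ Sven ∩ Hiro ∩ Ana: ∅.
There is no time when everyone is free.
No common window exists, so the longest block is 0 minutes.

0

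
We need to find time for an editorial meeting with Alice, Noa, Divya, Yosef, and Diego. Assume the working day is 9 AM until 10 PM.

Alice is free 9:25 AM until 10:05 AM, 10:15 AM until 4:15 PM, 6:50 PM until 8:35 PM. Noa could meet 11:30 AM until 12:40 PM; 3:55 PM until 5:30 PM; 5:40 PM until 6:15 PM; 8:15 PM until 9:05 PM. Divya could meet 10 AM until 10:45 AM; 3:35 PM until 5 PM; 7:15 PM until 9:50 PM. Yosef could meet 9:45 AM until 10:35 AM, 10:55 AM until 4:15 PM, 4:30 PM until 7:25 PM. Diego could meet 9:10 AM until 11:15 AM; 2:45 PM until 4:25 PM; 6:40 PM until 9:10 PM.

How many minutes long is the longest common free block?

Alice ∩ Noa: 11:30-12:40, 15:55-16:15, 20:15-20:35.
Alice ∩ Noa ∩ Divya: 15:55-16:15, 20:15-20:35.
Alice ∩ Noa ∩ Divya ∩ Yosef: 15:55-16:15.
Alice ∩ Noa ∩ Divya ∩ Yosef ∩ Diego: 15:55-16:15.
Those are the intersection windows.
The longest is 15:55-16:15 at 20 minutes.

20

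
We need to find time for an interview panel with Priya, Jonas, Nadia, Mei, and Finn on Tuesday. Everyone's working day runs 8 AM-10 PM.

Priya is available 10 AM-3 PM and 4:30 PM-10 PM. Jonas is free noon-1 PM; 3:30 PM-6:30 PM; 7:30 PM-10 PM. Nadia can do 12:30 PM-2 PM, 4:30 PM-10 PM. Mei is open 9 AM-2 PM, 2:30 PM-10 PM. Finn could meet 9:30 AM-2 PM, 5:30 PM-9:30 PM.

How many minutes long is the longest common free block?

120

Priya ∩ Jonas: 12:00-13:00, 16:30-18:30, 19:30-22:00.
Priya ∩ Jonas ∩ Nadia: 12:30-13:00, 16:30-18:30, 19:30-22:00.
Priya ∩ Jonas ∩ Nadia ∩ Mei: 12:30-13:00, 16:30-18:30, 19:30-22:00.
Priya ∩ Jonas ∩ Nadia ∩ Mei ∩ Finn: 12:30-13:00, 17:30-18:30, 19:30-21:30.
The longest is 19:30-21:30 at 120 minutes.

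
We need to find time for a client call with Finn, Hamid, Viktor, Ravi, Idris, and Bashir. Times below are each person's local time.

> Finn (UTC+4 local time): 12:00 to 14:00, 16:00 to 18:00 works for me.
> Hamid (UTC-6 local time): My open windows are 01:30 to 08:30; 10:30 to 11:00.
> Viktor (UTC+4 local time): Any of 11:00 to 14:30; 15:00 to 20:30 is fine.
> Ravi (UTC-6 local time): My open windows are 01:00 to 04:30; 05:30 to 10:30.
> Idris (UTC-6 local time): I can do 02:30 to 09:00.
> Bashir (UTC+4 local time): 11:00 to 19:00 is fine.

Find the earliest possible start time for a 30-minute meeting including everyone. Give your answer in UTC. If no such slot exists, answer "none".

Finn in UTC: 08:00-10:00, 12:00-14:00 (subtract 4h to convert from UTC+4).
Hamid in UTC: 07:30-14:30, 16:30-17:00 (add 6h to convert from UTC-6).
Viktor in UTC: 07:00-10:30, 11:00-16:30 (subtract 4h to convert from UTC+4).
Ravi in UTC: 07:00-10:30, 11:30-16:30 (add 6h to convert from UTC-6).
Idris in UTC: 08:30-15:00 (add 6h to convert from UTC-6).
Bashir in UTC: 07:00-15:00 (subtract 4h to convert from UTC+4).
Finn ∩ Hamid: 08:00-10:00, 12:00-14:00.
Finn ∩ Hamid ∩ Viktor: 08:00-10:00, 12:00-14:00.
Finn ∩ Hamid ∩ Viktor ∩ Ravi: 08:00-10:00, 12:00-14:00.
Finn ∩ Hamid ∩ Viktor ∩ Ravi ∩ Idris: 08:30-10:00, 12:00-14:00.
Finn ∩ Hamid ∩ Viktor ∩ Ravi ∩ Idris ∩ Bashir: 08:30-10:00, 12:00-14:00.
The first common window of at least 30 minutes is 08:30-10:00, so the earliest start is 08:30.

08:30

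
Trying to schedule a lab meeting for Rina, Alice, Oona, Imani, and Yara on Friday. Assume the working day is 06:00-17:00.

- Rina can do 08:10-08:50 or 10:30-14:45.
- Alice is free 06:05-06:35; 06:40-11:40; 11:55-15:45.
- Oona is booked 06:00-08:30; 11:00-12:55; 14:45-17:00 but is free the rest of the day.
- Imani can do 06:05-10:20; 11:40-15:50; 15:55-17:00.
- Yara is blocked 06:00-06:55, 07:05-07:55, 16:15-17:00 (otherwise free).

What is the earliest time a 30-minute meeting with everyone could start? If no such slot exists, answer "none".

Rina free: 08:10-08:50, 10:30-14:45.
Alice free: 06:05-06:35, 06:40-11:40, 11:55-15:45.
Oona free: 08:30-11:00, 12:55-14:45 (invert busy blocks within the working day).
Imani free: 06:05-10:20, 11:40-15:50, 15:55-17:00.
Yara free: 06:55-07:05, 07:55-16:15 (invert busy blocks within the working day).
Rina ∩ Alice: 08:10-08:50, 10:30-11:40, 11:55-14:45.
Rina ∩ Alice ∩ Oona: 08:30-08:50, 10:30-11:00, 12:55-14:45.
Rina ∩ Alice ∩ Oona ∩ Imani: 08:30-08:50, 12:55-14:45.
Rina ∩ Alice ∩ Oona ∩ Imani ∩ Yara: 08:30-08:50, 12:55-14:45.
So the common availability across everyone is 08:30-08:50, 12:55-14:45.
The first common window of at least 30 minutes is 12:55-14:45, so the earliest start is 12:55.

12:55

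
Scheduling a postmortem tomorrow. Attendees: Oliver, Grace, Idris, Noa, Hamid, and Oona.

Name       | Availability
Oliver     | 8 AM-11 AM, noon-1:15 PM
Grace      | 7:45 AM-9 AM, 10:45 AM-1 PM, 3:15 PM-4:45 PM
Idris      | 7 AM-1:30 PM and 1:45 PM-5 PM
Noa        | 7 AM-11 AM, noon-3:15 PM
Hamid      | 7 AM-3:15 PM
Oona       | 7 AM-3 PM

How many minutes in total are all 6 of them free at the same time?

135

Oliver ∩ Grace: 08:00-09:00, 10:45-11:00, 12:00-13:00.
Oliver ∩ Grace ∩ Idris: 08:00-09:00, 10:45-11:00, 12:00-13:00.
Oliver ∩ Grace ∩ Idris ∩ Noa: 08:00-09:00, 10:45-11:00, 12:00-13:00.
Oliver ∩ Grace ∩ Idris ∩ Noa ∩ Hamid: 08:00-09:00, 10:45-11:00, 12:00-13:00.
Oliver ∩ Grace ∩ Idris ∩ Noa ∩ Hamid ∩ Oona: 08:00-09:00, 10:45-11:00, 12:00-13:00.
Those are the intersection windows.
Summing the common windows: 60 + 15 + 60 = 135 minutes.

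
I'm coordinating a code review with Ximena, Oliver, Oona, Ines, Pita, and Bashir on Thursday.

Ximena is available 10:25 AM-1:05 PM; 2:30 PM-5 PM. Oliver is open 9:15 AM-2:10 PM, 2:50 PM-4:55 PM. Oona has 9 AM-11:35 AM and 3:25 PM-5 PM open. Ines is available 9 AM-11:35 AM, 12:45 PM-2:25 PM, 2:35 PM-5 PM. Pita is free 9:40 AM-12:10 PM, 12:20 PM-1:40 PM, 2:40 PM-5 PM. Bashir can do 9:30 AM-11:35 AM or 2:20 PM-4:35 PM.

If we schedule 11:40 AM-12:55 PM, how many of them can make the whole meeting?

Ximena and Oliver can make the full 11:40-12:55 slot — that's 2.

2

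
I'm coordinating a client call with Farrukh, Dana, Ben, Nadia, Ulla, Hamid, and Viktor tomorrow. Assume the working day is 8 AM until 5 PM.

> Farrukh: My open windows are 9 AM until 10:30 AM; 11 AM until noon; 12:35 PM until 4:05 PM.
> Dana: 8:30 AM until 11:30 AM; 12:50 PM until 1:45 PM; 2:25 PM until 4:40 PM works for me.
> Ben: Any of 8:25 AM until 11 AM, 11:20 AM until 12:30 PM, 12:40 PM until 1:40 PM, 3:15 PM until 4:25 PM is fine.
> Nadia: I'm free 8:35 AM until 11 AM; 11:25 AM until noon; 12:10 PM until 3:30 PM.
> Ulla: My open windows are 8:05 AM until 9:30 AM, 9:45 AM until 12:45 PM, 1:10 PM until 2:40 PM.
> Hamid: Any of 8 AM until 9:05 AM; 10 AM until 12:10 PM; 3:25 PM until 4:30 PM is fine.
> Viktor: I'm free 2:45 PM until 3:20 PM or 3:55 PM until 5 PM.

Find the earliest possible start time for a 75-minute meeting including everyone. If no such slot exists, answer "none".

Farrukh ∩ Dana: 09:00-10:30, 11:00-11:30, 12:50-13:45, 14:25-16:05.
Farrukh ∩ Dana ∩ Ben: 09:00-10:30, 11:20-11:30, 12:50-13:40, 15:15-16:05.
Farrukh ∩ Dana ∩ Ben ∩ Nadia: 09:00-10:30, 11:25-11:30, 12:50-13:40, 15:15-15:30.
Farrukh ∩ Dana ∩ Ben ∩ Nadia ∩ Ulla: 09:00-09:30, 09:45-10:30, 11:25-11:30, 13:10-13:40.
Farrukh ∩ Dana ∩ Ben ∩ Nadia ∩ Ulla ∩ Hamid: 09:00-09:05, 10:00-10:30, 11:25-11:30.
Farrukh ∩ Dana ∩ Ben ∩ Nadia ∩ Ulla ∩ Hamid ∩ Viktor: ∅.
There is no time when everyone is free.
No common window is at least 75 minutes long.

none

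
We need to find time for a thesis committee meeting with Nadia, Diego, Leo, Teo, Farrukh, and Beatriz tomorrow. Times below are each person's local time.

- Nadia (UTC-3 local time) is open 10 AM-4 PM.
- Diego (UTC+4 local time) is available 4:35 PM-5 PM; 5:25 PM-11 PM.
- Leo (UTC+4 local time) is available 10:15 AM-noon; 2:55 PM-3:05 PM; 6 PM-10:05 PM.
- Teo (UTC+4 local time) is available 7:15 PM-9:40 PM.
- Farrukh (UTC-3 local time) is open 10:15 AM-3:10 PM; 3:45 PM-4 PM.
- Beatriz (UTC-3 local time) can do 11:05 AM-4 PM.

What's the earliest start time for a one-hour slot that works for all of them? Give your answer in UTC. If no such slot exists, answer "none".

Nadia in UTC: 13:00-19:00 (add 3h to convert from UTC-3).
Diego in UTC: 12:35-13:00, 13:25-19:00 (subtract 4h to convert from UTC+4).
Leo in UTC: 06:15-08:00, 10:55-11:05, 14:00-18:05 (subtract 4h to convert from UTC+4).
Teo in UTC: 15:15-17:40 (subtract 4h to convert from UTC+4).
Farrukh in UTC: 13:15-18:10, 18:45-19:00 (add 3h to convert from UTC-3).
Beatriz in UTC: 14:05-19:00 (add 3h to convert from UTC-3).
Nadia ∩ Diego: 13:25-19:00.
Nadia ∩ Diego ∩ Leo: 14:00-18:05.
Nadia ∩ Diego ∩ Leo ∩ Teo: 15:15-17:40.
Nadia ∩ Diego ∩ Leo ∩ Teo ∩ Farrukh: 15:15-17:40.
Nadia ∩ Diego ∩ Leo ∩ Teo ∩ Farrukh ∩ Beatriz: 15:15-17:40.
Those are the intersection windows.
The first common window of at least 60 minutes is 15:15-17:40, so the earliest start is 15:15.

15:15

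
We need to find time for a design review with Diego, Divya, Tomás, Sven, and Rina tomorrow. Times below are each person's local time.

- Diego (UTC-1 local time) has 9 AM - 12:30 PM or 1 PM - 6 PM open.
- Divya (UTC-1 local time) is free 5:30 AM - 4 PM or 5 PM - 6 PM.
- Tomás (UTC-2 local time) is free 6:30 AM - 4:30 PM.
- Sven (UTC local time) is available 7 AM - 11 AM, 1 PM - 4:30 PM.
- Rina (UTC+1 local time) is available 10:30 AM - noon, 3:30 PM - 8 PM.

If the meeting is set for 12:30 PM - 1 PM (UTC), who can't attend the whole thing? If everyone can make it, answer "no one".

Rina, Sven

Diego in UTC: 10:00-13:30, 14:00-19:00 (add 1h to convert from UTC-1).
Divya in UTC: 06:30-17:00, 18:00-19:00 (add 1h to convert from UTC-1).
Tomás in UTC: 08:30-18:30 (add 2h to convert from UTC-2).
Sven in UTC: 07:00-11:00, 13:00-16:30.
Rina in UTC: 09:30-11:00, 14:30-19:00 (subtract 1h to convert from UTC+1).
Diego: free for 12:30-13:00. Divya: free for 12:30-13:00. Tomás: free for 12:30-13:00. Sven: not fully free for 12:30-13:00. Rina: not fully free for 12:30-13:00.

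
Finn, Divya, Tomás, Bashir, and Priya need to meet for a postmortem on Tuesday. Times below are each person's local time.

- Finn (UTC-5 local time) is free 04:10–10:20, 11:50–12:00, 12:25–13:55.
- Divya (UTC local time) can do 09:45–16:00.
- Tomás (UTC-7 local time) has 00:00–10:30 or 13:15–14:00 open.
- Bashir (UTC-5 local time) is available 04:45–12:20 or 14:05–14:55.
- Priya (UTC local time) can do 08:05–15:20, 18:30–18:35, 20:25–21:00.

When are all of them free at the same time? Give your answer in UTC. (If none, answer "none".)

09:45-15:20

Finn in UTC: 09:10-15:20, 16:50-17:00, 17:25-18:55 (add 5h to convert from UTC-5).
Divya in UTC: 09:45-16:00.
Tomás in UTC: 07:00-17:30, 20:15-21:00 (add 7h to convert from UTC-7).
Bashir in UTC: 09:45-17:20, 19:05-19:55 (add 5h to convert from UTC-5).
Priya in UTC: 08:05-15:20, 18:30-18:35, 20:25-21:00.
Finn ∩ Divya: 09:45-15:20.
Finn ∩ Divya ∩ Tomás: 09:45-15:20.
Finn ∩ Divya ∩ Tomás ∩ Bashir: 09:45-15:20.
Finn ∩ Divya ∩ Tomás ∩ Bashir ∩ Priya: 09:45-15:20.
So the common availability across everyone is 09:45-15:20.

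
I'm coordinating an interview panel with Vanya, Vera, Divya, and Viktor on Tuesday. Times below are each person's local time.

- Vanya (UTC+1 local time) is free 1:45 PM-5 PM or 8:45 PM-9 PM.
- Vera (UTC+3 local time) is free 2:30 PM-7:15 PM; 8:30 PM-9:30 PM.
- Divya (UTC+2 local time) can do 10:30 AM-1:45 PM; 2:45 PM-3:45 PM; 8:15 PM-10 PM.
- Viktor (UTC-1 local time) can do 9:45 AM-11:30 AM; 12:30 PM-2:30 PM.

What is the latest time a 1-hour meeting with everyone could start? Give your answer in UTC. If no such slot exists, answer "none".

Vanya in UTC: 12:45-16:00, 19:45-20:00 (subtract 1h to convert from UTC+1).
Vera in UTC: 11:30-16:15, 17:30-18:30 (subtract 3h to convert from UTC+3).
Divya in UTC: 08:30-11:45, 12:45-13:45, 18:15-20:00 (subtract 2h to convert from UTC+2).
Viktor in UTC: 10:45-12:30, 13:30-15:30 (add 1h to convert from UTC-1).
Vanya ∩ Vera: 12:45-16:00.
Vanya ∩ Vera ∩ Divya: 12:45-13:45.
Vanya ∩ Vera ∩ Divya ∩ Viktor: 13:30-13:45.
No common window is at least 60 minutes long.

none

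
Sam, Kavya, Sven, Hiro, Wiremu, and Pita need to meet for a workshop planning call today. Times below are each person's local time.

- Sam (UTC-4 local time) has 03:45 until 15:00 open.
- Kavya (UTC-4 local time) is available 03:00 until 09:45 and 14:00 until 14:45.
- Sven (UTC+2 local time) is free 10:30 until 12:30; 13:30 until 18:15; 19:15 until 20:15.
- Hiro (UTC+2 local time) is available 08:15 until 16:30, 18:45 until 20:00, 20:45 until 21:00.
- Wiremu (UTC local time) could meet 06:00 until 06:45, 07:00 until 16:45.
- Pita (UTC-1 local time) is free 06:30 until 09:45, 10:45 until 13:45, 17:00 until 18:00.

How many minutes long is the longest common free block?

120

Sam in UTC: 07:45-19:00 (add 4h to convert from UTC-4).
Kavya in UTC: 07:00-13:45, 18:00-18:45 (add 4h to convert from UTC-4).
Sven in UTC: 08:30-10:30, 11:30-16:15, 17:15-18:15 (subtract 2h to convert from UTC+2).
Hiro in UTC: 06:15-14:30, 16:45-18:00, 18:45-19:00 (subtract 2h to convert from UTC+2).
Wiremu in UTC: 06:00-06:45, 07:00-16:45.
Pita in UTC: 07:30-10:45, 11:45-14:45, 18:00-19:00 (add 1h to convert from UTC-1).
Sam ∩ Kavya: 07:45-13:45, 18:00-18:45.
Sam ∩ Kavya ∩ Sven: 08:30-10:30, 11:30-13:45, 18:00-18:15.
Sam ∩ Kavya ∩ Sven ∩ Hiro: 08:30-10:30, 11:30-13:45.
Sam ∩ Kavya ∩ Sven ∩ Hiro ∩ Wiremu: 08:30-10:30, 11:30-13:45.
Sam ∩ Kavya ∩ Sven ∩ Hiro ∩ Wiremu ∩ Pita: 08:30-10:30, 11:45-13:45.
Those are the intersection windows.
The longest is 08:30-10:30 at 120 minutes.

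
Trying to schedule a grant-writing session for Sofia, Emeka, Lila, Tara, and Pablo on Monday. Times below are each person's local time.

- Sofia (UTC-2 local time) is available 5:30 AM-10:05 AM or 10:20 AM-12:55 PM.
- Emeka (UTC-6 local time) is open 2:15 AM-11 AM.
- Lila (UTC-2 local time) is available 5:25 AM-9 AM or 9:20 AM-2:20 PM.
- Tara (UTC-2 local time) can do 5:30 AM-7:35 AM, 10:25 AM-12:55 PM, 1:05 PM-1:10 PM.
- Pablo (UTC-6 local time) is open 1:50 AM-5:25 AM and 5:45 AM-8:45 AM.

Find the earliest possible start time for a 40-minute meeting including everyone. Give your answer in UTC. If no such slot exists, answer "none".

08:15

Sofia in UTC: 07:30-12:05, 12:20-14:55 (add 2h to convert from UTC-2).
Emeka in UTC: 08:15-17:00 (add 6h to convert from UTC-6).
Lila in UTC: 07:25-11:00, 11:20-16:20 (add 2h to convert from UTC-2).
Tara in UTC: 07:30-09:35, 12:25-14:55, 15:05-15:10 (add 2h to convert from UTC-2).
Pablo in UTC: 07:50-11:25, 11:45-14:45 (add 6h to convert from UTC-6).
Sofia ∩ Emeka: 08:15-12:05, 12:20-14:55.
Sofia ∩ Emeka ∩ Lila: 08:15-11:00, 11:20-12:05, 12:20-14:55.
Sofia ∩ Emeka ∩ Lila ∩ Tara: 08:15-09:35, 12:25-14:55.
Sofia ∩ Emeka ∩ Lila ∩ Tara ∩ Pablo: 08:15-09:35, 12:25-14:45.
Those are the intersection windows.
The first common window of at least 40 minutes is 08:15-09:35, so the earliest start is 08:15.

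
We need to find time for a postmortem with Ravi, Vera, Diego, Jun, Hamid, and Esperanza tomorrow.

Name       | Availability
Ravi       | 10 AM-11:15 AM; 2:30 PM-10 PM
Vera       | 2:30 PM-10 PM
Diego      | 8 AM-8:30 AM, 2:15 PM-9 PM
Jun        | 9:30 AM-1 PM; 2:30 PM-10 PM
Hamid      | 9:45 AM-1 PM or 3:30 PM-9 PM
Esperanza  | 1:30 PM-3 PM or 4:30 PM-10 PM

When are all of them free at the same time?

Ravi ∩ Vera: 14:30-22:00.
Ravi ∩ Vera ∩ Diego: 14:30-21:00.
Ravi ∩ Vera ∩ Diego ∩ Jun: 14:30-21:00.
Ravi ∩ Vera ∩ Diego ∩ Jun ∩ Hamid: 15:30-21:00.
Ravi ∩ Vera ∩ Diego ∩ Jun ∩ Hamid ∩ Esperanza: 16:30-21:00.
So the common availability across everyone is 16:30-21:00.

16:30-21:00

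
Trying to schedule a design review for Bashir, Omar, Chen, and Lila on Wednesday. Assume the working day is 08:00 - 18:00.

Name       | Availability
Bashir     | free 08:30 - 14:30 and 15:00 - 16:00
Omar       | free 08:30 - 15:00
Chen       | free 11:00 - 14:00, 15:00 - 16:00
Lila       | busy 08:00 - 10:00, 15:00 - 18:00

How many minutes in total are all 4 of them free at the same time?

Bashir free: 08:30-14:30, 15:00-16:00.
Omar free: 08:30-15:00.
Chen free: 11:00-14:00, 15:00-16:00.
Lila free: 10:00-15:00 (invert busy blocks within the working day).
Bashir ∩ Omar: 08:30-14:30.
Bashir ∩ Omar ∩ Chen: 11:00-14:00.
Bashir ∩ Omar ∩ Chen ∩ Lila: 11:00-14:00.
Those are the intersection windows.
That's a single block of 180 minutes.

180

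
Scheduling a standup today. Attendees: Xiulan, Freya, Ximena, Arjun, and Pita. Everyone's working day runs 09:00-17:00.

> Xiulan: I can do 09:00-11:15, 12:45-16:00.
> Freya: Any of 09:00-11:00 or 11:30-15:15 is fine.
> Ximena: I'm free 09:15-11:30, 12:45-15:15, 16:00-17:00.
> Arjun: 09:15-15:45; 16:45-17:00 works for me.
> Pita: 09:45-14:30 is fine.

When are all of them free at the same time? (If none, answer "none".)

09:45-11:00, 12:45-14:30

Xiulan ∩ Freya: 09:00-11:00, 12:45-15:15.
Xiulan ∩ Freya ∩ Ximena: 09:15-11:00, 12:45-15:15.
Xiulan ∩ Freya ∩ Ximena ∩ Arjun: 09:15-11:00, 12:45-15:15.
Xiulan ∩ Freya ∩ Ximena ∩ Arjun ∩ Pita: 09:45-11:00, 12:45-14:30.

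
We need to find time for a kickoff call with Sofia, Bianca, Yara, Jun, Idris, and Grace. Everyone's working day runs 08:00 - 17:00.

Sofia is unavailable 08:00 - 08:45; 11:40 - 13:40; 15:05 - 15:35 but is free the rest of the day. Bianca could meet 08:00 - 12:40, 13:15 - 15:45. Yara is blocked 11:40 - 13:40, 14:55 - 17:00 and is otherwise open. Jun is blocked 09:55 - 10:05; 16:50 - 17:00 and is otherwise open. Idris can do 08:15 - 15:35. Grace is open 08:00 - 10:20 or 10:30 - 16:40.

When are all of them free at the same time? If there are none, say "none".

Sofia free: 08:45-11:40, 13:40-15:05, 15:35-17:00 (invert busy blocks within the working day).
Bianca free: 08:00-12:40, 13:15-15:45.
Yara free: 08:00-11:40, 13:40-14:55 (invert busy blocks within the working day).
Jun free: 08:00-09:55, 10:05-16:50 (invert busy blocks within the working day).
Idris free: 08:15-15:35.
Grace free: 08:00-10:20, 10:30-16:40.
Sofia ∩ Bianca: 08:45-11:40, 13:40-15:05, 15:35-15:45.
Sofia ∩ Bianca ∩ Yara: 08:45-11:40, 13:40-14:55.
Sofia ∩ Bianca ∩ Yara ∩ Jun: 08:45-09:55, 10:05-11:40, 13:40-14:55.
Sofia ∩ Bianca ∩ Yara ∩ Jun ∩ Idris: 08:45-09:55, 10:05-11:40, 13:40-14:55.
Sofia ∩ Bianca ∩ Yara ∩ Jun ∩ Idris ∩ Grace: 08:45-09:55, 10:05-10:20, 10:30-11:40, 13:40-14:55.
So the common availability across everyone is 08:45-09:55, 10:05-10:20, 10:30-11:40, 13:40-14:55.

08:45-09:55, 10:05-10:20, 10:30-11:40, 13:40-14:55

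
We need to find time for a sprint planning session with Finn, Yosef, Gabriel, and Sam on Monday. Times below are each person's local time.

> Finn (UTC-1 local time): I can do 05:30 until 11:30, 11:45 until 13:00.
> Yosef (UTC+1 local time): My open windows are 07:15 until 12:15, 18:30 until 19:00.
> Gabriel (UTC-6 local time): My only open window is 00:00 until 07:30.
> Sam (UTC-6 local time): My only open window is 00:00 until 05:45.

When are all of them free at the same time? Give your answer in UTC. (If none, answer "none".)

Finn in UTC: 06:30-12:30, 12:45-14:00 (add 1h to convert from UTC-1).
Yosef in UTC: 06:15-11:15, 17:30-18:00 (subtract 1h to convert from UTC+1).
Gabriel in UTC: 06:00-13:30 (add 6h to convert from UTC-6).
Sam in UTC: 06:00-11:45 (add 6h to convert from UTC-6).
Finn ∩ Yosef: 06:30-11:15.
Finn ∩ Yosef ∩ Gabriel: 06:30-11:15.
Finn ∩ Yosef ∩ Gabriel ∩ Sam: 06:30-11:15.
So the common availability across everyone is 06:30-11:15.

06:30-11:15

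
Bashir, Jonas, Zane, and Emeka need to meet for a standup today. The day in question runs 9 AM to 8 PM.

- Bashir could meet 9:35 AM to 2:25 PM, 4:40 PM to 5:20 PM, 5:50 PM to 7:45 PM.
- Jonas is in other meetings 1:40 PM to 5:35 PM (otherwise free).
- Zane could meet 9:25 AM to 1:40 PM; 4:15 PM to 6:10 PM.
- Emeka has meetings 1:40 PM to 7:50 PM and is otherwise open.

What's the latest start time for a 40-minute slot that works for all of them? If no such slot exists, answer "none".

Bashir free: 09:35-14:25, 16:40-17:20, 17:50-19:45.
Jonas free: 09:00-13:40, 17:35-20:00 (invert busy blocks within the working day).
Zane free: 09:25-13:40, 16:15-18:10.
Emeka free: 09:00-13:40, 19:50-20:00 (invert busy blocks within the working day).
Bashir ∩ Jonas: 09:35-13:40, 17:50-19:45.
Bashir ∩ Jonas ∩ Zane: 09:35-13:40, 17:50-18:10.
Bashir ∩ Jonas ∩ Zane ∩ Emeka: 09:35-13:40.
The last common window of at least 40 minutes is 09:35-13:40; a 40-minute meeting can start as late as 13:00 and still end by 13:40.

13:00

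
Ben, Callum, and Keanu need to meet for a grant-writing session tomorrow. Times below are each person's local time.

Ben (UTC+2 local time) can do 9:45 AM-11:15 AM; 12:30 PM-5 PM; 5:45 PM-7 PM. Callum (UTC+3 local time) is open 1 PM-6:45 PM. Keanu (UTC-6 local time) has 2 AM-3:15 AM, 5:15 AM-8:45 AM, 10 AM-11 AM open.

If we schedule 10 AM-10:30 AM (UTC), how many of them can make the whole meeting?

1

Ben in UTC: 07:45-09:15, 10:30-15:00, 15:45-17:00 (subtract 2h to convert from UTC+2).
Callum in UTC: 10:00-15:45 (subtract 3h to convert from UTC+3).
Keanu in UTC: 08:00-09:15, 11:15-14:45, 16:00-17:00 (add 6h to convert from UTC-6).
Callum can make the full 10:00-10:30 slot — that's 1.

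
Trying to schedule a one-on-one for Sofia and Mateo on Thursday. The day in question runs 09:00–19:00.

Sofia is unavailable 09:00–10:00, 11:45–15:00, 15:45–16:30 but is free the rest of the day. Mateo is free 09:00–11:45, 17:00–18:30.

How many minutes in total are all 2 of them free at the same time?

Sofia free: 10:00-11:45, 15:00-15:45, 16:30-19:00 (invert busy blocks within the working day).
Mateo free: 09:00-11:45, 17:00-18:30.
Sofia ∩ Mateo: 10:00-11:45, 17:00-18:30.
Summing the common windows: 105 + 90 = 195 minutes.

195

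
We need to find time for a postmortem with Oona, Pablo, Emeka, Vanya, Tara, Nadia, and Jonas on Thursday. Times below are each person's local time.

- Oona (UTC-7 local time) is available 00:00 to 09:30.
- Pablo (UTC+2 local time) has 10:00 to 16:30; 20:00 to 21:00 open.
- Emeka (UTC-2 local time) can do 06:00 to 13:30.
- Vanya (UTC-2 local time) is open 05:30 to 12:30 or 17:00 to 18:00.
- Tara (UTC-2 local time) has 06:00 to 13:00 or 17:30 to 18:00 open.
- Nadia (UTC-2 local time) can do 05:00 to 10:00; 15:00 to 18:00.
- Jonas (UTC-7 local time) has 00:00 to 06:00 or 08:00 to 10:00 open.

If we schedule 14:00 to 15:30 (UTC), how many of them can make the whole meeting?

2

Oona in UTC: 07:00-16:30 (add 7h to convert from UTC-7).
Pablo in UTC: 08:00-14:30, 18:00-19:00 (subtract 2h to convert from UTC+2).
Emeka in UTC: 08:00-15:30 (add 2h to convert from UTC-2).
Vanya in UTC: 07:30-14:30, 19:00-20:00 (add 2h to convert from UTC-2).
Tara in UTC: 08:00-15:00, 19:30-20:00 (add 2h to convert from UTC-2).
Nadia in UTC: 07:00-12:00, 17:00-20:00 (add 2h to convert from UTC-2).
Jonas in UTC: 07:00-13:00, 15:00-17:00 (add 7h to convert from UTC-7).
Oona and Emeka can make the full 14:00-15:30 slot — that's 2.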